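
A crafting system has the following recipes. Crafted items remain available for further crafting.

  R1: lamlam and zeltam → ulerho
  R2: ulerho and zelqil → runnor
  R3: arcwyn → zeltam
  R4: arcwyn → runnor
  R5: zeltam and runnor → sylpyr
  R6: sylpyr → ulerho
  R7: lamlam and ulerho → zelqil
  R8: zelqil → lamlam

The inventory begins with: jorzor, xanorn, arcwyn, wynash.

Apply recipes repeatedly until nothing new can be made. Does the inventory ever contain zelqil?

No

zelqil would need lamlam and ulerho (R7), but lamlam is never obtained.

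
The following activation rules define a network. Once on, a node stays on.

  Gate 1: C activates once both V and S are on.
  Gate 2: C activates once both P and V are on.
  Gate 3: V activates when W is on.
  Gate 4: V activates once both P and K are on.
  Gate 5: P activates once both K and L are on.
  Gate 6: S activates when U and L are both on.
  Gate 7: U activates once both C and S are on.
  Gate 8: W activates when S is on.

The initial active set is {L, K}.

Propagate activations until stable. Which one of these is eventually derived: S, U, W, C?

Gate 5: K and L on → P on.
Gate 4: P and K on → V on.
Gate 2: P and V on → C on.
U would need C and S (Gate 7), but S never turns on. S would need U and L (Gate 6), but U never turns on. W would need S (Gate 8), but S never turns on.

C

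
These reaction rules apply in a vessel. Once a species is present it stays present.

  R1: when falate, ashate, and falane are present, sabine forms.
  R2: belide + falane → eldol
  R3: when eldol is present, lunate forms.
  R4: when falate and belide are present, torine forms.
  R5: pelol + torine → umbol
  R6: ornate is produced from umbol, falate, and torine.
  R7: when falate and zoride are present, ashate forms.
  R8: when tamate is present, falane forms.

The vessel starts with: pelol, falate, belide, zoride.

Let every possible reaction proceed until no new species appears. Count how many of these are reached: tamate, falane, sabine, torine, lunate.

falate and belide present → torine forms (R4).
No rule produces tamate, and it is not given.
falane would need tamate (R8), but tamate never forms.
sabine would need falate, ashate, and falane (R1), but falane never forms.
torine: reached.
lunate would need eldol (R3), but eldol never forms.
Reached: torine — 1 of the 5.

1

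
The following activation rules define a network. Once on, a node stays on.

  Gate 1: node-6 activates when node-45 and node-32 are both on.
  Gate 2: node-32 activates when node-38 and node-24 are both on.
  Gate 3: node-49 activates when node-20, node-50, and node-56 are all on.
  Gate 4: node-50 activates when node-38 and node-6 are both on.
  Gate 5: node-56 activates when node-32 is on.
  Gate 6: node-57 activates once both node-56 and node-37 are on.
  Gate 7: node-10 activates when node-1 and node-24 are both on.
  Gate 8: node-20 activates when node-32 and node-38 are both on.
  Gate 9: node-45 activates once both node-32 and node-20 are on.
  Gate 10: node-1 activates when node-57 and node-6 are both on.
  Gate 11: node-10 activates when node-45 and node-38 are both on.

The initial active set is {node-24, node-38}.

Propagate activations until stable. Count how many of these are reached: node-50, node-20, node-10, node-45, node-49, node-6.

Gate 2: node-38 and node-24 on → node-32 on.
node-32 is on, so node-56 activates (Gate 5).
node-32 and node-38 are on, so node-20 activates (Gate 8).
node-32 and node-20 are on, so node-45 activates (Gate 9).
Gate 11: node-45 and node-38 on → node-10 on.
node-45 and node-32 are on, so node-6 activates (Gate 1).
node-38 and node-6 are on, so node-50 activates (Gate 4).
node-20, node-50, and node-56 are on, so node-49 activates (Gate 3).
node-50: reached.
node-20: reached.
node-10: reached.
node-45: reached.
node-49: reached.
node-6: reached.
All 6 are reached.

6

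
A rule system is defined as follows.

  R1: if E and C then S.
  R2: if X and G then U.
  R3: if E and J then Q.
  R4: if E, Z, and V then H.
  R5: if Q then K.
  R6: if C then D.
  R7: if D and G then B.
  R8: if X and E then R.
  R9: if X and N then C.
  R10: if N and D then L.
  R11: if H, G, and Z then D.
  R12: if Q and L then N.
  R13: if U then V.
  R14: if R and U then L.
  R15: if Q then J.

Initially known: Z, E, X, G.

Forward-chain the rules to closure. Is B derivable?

From X and G, R2 gives U.
U holds, so V follows (R13).
From E, Z, and V, R4 gives H.
From H, G, and Z, R11 gives D.
From D and G, R7 gives B.

Yes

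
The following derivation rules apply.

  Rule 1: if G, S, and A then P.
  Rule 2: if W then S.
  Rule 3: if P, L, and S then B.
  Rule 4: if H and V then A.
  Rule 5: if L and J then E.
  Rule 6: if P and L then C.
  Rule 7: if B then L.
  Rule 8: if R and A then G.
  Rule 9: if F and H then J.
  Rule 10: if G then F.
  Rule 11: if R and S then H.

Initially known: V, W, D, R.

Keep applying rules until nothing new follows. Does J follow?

W holds, so S follows (Rule 2).
From R and S, Rule 11 gives H.
H and V hold, so A follows (Rule 4).
From R and A, Rule 8 gives G.
G holds, so F follows (Rule 10).
F and H hold, so J follows (Rule 9).

Yes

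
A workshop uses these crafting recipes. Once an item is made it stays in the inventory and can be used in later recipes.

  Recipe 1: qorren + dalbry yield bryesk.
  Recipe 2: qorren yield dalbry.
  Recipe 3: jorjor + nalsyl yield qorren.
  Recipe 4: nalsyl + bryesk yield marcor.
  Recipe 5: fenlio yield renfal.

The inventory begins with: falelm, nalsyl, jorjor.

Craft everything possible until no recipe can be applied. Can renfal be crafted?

renfal would need fenlio (Recipe 5), but fenlio is never obtained.

No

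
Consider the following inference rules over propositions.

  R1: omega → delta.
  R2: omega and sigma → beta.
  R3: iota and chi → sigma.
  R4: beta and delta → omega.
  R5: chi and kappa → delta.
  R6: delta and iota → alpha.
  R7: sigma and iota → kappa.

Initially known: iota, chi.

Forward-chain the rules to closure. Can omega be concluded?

omega would need beta and delta (R4), but beta is never established.

No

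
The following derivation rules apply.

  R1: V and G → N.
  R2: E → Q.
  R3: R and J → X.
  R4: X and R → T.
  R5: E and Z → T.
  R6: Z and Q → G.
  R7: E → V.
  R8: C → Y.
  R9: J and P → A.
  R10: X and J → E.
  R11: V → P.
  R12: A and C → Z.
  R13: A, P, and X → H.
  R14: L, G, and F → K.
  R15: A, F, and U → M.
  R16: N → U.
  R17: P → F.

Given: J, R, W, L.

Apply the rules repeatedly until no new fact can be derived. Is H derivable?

R and J hold, so X follows (R3).
From X and J, R10 gives E.
E holds, so V follows (R7).
From V, R11 gives P.
From J and P, R9 gives A.
From A, P, and X, R13 gives H.

Yes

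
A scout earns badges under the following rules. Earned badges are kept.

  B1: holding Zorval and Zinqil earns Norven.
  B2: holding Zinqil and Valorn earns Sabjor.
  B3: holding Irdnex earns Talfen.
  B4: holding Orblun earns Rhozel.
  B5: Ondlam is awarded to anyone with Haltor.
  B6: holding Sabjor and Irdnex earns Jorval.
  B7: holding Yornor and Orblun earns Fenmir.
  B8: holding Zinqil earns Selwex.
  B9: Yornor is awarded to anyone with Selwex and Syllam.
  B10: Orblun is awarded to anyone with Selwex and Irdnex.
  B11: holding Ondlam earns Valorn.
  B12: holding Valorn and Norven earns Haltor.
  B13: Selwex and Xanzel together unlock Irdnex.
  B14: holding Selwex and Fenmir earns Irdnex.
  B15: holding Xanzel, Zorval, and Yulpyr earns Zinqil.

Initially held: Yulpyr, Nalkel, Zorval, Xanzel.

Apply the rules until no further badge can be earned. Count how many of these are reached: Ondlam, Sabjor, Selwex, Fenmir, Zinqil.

2

With Xanzel, Zorval, and Yulpyr, Zinqil is earned (B15).
With Zinqil, Selwex is earned (B8).
Ondlam would need Haltor (B5), but Haltor is never earned.
Sabjor would need Zinqil and Valorn (B2), but Valorn is never earned.
Selwex: reached.
Fenmir would need Yornor and Orblun (B7), but Yornor is never earned.
Zinqil: reached.
Reached: Selwex and Zinqil — 2 of the 5.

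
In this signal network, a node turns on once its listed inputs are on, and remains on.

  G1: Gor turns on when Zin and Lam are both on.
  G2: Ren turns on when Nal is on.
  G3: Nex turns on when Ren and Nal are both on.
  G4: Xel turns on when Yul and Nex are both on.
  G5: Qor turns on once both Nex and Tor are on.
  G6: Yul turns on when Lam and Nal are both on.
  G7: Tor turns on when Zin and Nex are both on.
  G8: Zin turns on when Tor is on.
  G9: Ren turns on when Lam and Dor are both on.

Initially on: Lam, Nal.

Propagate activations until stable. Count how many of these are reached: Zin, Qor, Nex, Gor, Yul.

Nal is on, so Ren turns on (G2).
Lam and Nal are on, so Yul turns on (G6).
Ren and Nal are on, so Nex turns on (G3).
Zin would need Tor (G8), but Tor never turns on.
Qor would need Nex and Tor (G5), but Tor never turns on.
Nex: reached.
Gor would need Zin and Lam (G1), but Zin never turns on.
Yul: reached.
Reached: Nex and Yul — 2 of the 5.

2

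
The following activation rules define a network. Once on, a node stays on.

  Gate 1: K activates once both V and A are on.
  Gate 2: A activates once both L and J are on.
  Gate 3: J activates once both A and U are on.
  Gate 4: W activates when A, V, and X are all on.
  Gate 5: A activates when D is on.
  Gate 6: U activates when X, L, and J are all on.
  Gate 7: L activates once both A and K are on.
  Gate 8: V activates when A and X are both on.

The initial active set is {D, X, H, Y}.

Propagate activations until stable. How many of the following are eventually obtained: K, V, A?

Gate 5: D on → A on.
Gate 8: A and X on → V on.
V and A are on, so K activates (Gate 1).
K: reached.
V: reached.
A: reached.
All 3 are reached.

3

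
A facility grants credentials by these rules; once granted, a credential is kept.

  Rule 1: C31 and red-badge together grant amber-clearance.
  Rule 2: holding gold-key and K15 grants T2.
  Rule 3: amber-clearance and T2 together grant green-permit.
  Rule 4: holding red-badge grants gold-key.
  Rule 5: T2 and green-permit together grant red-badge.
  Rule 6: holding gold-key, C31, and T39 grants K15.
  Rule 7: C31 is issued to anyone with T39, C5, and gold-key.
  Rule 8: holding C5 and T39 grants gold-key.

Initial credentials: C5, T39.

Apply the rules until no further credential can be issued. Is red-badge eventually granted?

red-badge would need T2 and green-permit (Rule 5), but green-permit is never granted.

No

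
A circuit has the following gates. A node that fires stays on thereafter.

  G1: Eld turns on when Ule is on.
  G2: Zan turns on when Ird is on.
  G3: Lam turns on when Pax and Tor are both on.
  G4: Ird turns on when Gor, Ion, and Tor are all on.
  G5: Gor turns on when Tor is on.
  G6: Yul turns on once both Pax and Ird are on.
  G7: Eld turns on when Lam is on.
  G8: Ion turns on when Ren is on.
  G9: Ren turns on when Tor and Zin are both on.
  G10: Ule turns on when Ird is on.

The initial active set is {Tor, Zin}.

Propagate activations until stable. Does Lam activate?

No

Lam would need Pax and Tor (G3), but Pax never turns on.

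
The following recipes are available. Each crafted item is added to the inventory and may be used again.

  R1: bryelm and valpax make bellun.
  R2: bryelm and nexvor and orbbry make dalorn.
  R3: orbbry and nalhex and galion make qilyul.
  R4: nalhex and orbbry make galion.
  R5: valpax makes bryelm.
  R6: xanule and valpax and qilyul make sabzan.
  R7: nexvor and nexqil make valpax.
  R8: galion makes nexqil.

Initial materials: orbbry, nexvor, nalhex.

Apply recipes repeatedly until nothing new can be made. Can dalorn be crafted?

Yes

nalhex and orbbry → galion (R4).
galion → nexqil (R8).
nexvor and nexqil → valpax (R7).
Using R5, valpax makes bryelm.
bryelm and nexvor and orbbry → dalorn (R2).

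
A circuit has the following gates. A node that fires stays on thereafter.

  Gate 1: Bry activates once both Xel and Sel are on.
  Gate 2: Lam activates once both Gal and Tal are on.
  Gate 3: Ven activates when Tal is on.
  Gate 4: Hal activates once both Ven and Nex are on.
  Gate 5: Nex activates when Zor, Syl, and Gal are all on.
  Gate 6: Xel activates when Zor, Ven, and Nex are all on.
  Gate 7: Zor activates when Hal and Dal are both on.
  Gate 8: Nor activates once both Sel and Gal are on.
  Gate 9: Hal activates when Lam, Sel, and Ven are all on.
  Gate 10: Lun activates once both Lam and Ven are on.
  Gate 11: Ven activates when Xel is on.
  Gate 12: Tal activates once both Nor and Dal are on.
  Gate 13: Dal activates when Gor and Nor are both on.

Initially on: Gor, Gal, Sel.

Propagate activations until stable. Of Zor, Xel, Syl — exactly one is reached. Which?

Gate 8: Sel and Gal on → Nor on.
Gor and Nor are on, so Dal activates (Gate 13).
Gate 12: Nor and Dal on → Tal on.
Gate 2: Gal and Tal on → Lam on.
Tal is on, so Ven activates (Gate 3).
Gate 9: Lam, Sel, and Ven on → Hal on.
Gate 7: Hal and Dal on → Zor on.
Xel would need Zor, Ven, and Nex (Gate 6), but Nex never turns on. No rule produces Syl, and it is not given.

Zor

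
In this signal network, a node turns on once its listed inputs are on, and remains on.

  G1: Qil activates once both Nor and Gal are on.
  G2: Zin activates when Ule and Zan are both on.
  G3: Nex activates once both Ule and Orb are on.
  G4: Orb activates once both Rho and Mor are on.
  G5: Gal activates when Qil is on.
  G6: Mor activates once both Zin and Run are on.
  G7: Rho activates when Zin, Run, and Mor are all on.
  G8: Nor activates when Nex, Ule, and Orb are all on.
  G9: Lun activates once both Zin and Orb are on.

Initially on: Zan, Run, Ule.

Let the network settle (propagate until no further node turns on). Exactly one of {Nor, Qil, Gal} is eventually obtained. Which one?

G2: Ule and Zan on → Zin on.
G6: Zin and Run on → Mor on.
G7: Zin, Run, and Mor on → Rho on.
Rho and Mor are on, so Orb activates (G4).
Ule and Orb are on, so Nex activates (G3).
G8: Nex, Ule, and Orb on → Nor on.
Qil would need Nor and Gal (G1), but Gal never turns on. Gal would need Qil (G5), but Qil never turns on.

Nor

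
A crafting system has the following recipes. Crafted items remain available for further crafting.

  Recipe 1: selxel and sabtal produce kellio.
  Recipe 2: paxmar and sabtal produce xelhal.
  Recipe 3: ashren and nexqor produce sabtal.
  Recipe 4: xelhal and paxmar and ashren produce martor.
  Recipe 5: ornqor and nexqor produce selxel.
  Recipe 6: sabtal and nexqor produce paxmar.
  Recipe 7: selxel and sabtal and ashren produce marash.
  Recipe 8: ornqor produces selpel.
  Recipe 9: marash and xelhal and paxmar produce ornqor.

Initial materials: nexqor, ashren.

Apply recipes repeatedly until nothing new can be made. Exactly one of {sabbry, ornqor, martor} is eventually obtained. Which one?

martor

Using Recipe 3, ashren and nexqor make sabtal.
Using Recipe 6, sabtal and nexqor make paxmar.
paxmar and sabtal → xelhal (Recipe 2).
xelhal and paxmar and ashren → martor (Recipe 4).
No rule produces sabbry, and it is not given. ornqor would need marash, xelhal, and paxmar (Recipe 9), but marash is never obtained.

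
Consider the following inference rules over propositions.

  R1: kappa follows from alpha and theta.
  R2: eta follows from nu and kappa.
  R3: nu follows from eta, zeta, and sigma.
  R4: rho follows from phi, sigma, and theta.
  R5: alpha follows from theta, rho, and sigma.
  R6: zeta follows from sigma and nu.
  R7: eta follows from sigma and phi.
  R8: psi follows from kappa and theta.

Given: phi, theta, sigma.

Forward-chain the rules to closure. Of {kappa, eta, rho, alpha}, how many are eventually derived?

From phi, sigma, and theta, R4 gives rho.
From sigma and phi, R7 gives eta.
theta, rho, and sigma hold, so alpha follows (R5).
alpha and theta hold, so kappa follows (R1).
kappa: reached.
eta: reached.
rho: reached.
alpha: reached.
All 4 are reached.

4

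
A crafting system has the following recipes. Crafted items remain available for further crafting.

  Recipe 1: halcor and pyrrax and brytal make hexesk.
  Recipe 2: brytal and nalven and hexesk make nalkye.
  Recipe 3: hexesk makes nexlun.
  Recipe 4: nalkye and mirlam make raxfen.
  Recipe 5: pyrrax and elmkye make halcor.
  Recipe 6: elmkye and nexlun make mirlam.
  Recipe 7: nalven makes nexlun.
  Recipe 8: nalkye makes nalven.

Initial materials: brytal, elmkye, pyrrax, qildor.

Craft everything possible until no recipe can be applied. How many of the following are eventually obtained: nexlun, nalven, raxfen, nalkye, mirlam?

Using Recipe 5, pyrrax and elmkye make halcor.
halcor and pyrrax and brytal → hexesk (Recipe 1).
Using Recipe 3, hexesk makes nexlun.
elmkye and nexlun → mirlam (Recipe 6).
nexlun: reached.
nalven would need nalkye (Recipe 8), but nalkye is never obtained.
raxfen would need nalkye and mirlam (Recipe 4), but nalkye is never obtained.
nalkye would need brytal, nalven, and hexesk (Recipe 2), but nalven is never obtained.
mirlam: reached.
Reached: nexlun and mirlam — 2 of the 5.

2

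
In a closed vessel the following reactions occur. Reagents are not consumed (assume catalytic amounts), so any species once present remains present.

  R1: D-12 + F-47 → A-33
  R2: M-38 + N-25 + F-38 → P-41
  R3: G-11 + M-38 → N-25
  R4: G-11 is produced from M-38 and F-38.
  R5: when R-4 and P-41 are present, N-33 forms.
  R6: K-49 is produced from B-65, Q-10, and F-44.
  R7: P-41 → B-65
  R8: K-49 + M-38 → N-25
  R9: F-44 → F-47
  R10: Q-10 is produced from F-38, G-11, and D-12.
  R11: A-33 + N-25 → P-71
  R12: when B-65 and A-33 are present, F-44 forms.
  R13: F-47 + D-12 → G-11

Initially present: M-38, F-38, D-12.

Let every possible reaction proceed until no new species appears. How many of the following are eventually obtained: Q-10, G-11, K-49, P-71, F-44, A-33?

2

M-38 and F-38 present → G-11 forms (R4).
F-38, G-11, and D-12 present → Q-10 forms (R10).
Q-10: reached.
G-11: reached.
K-49 would need B-65, Q-10, and F-44 (R6), but F-44 never forms.
P-71 would need A-33 and N-25 (R11), but A-33 never forms.
F-44 would need B-65 and A-33 (R12), but A-33 never forms.
A-33 would need D-12 and F-47 (R1), but F-47 never forms.
Reached: Q-10 and G-11 — 2 of the 6.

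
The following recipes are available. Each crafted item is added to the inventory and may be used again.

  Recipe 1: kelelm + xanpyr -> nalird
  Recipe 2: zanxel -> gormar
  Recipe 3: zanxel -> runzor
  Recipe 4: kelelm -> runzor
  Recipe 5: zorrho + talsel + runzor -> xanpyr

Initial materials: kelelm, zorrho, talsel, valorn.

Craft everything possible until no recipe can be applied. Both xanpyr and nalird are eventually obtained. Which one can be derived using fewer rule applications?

xanpyr: Using Recipe 4, kelelm makes runzor. zorrho + talsel + runzor -> xanpyr (Recipe 5). [2 rule applications]
nalird: kelelm -> runzor (Recipe 4). zorrho + talsel + runzor -> xanpyr (Recipe 5). kelelm + xanpyr -> nalird (Recipe 1). [3 rule applications]
xanpyr needs fewer.

xanpyr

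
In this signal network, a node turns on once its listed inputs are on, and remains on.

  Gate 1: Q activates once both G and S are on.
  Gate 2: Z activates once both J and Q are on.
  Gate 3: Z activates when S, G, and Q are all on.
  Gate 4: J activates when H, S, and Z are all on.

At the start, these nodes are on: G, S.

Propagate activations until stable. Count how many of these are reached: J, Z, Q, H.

2

Gate 1: G and S on → Q on.
Gate 3: S, G, and Q on → Z on.
J would need H, S, and Z (Gate 4), but H never turns on.
Z: reached.
Q: reached.
No rule produces H, and it is not given.
Reached: Z and Q — 2 of the 4.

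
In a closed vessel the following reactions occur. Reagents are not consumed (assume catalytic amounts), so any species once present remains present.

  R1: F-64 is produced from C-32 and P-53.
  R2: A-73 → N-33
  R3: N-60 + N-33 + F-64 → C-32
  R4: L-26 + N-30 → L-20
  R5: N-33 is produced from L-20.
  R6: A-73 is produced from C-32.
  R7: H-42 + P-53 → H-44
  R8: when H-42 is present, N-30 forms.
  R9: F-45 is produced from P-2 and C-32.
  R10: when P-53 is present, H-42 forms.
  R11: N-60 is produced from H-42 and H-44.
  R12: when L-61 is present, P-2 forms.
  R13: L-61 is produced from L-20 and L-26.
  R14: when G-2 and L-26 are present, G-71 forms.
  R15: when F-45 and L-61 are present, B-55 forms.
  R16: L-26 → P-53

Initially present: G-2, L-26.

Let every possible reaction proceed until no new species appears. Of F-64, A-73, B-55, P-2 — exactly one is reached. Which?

P-2

L-26 present → P-53 forms (R16).
P-53 present → H-42 forms (R10).
H-42 present → N-30 forms (R8).
L-26 and N-30 present → L-20 forms (R4).
L-20 and L-26 present → L-61 forms (R13).
L-61 present → P-2 forms (R12).
F-64 would need C-32 and P-53 (R1), but C-32 never forms. B-55 would need F-45 and L-61 (R15), but F-45 never forms. A-73 would need C-32 (R6), but C-32 never forms.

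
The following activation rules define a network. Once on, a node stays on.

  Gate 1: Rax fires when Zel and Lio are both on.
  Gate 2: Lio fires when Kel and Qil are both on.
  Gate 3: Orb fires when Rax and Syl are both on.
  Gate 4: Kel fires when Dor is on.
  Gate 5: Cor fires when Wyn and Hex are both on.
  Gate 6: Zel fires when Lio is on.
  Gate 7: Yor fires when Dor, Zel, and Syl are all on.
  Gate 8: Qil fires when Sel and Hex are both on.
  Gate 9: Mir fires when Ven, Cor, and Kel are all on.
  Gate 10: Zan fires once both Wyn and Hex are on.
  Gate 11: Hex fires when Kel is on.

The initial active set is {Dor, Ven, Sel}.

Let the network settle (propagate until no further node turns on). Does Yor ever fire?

No

Yor would need Dor, Zel, and Syl (Gate 7), but Syl never turns on.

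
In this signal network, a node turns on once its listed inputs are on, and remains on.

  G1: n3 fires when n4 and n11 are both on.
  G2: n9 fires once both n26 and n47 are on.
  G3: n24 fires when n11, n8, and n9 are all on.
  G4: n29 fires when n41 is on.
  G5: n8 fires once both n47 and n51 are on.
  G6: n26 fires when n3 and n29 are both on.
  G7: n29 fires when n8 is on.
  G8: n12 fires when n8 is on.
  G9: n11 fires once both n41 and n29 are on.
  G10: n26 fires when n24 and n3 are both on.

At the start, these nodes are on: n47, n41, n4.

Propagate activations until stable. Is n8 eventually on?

n8 would need n47 and n51 (G5), but n51 never turns on.

No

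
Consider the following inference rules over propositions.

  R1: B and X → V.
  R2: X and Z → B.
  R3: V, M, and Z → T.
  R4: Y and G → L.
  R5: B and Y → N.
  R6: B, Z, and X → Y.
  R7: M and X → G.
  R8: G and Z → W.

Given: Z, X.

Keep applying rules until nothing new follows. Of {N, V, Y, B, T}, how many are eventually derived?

4

X and Z hold, so B follows (R2).
From B, Z, and X, R6 gives Y.
From B and X, R1 gives V.
B and Y hold, so N follows (R5).
N: reached.
V: reached.
Y: reached.
B: reached.
T would need V, M, and Z (R3), but M is never established.
Reached: N, V, Y, and B — 4 of the 5.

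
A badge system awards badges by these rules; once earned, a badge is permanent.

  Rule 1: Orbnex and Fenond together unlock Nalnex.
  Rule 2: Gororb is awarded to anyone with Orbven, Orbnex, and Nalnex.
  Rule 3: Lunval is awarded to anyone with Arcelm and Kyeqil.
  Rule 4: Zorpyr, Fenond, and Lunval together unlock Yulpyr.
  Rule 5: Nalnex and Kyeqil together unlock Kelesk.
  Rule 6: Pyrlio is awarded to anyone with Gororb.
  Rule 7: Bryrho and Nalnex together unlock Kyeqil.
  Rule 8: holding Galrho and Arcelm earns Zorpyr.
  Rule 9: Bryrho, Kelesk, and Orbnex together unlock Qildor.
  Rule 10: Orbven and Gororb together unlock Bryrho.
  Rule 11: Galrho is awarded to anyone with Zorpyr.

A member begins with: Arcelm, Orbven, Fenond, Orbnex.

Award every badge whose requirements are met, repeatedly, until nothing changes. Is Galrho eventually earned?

Galrho would need Zorpyr (Rule 11), but Zorpyr is never earned.

No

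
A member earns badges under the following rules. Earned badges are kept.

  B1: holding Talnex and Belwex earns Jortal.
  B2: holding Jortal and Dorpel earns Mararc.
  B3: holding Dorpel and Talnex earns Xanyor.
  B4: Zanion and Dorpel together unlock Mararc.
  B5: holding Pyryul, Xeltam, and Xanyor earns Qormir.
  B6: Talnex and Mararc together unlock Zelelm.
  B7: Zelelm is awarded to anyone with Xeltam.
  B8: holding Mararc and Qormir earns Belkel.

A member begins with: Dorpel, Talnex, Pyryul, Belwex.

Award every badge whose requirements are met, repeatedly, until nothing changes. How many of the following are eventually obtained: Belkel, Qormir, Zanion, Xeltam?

0

Belkel would need Mararc and Qormir (B8), but Qormir is never earned.
Qormir would need Pyryul, Xeltam, and Xanyor (B5), but Xeltam is never earned.
No rule produces Zanion, and it is not given.
No rule produces Xeltam, and it is not given.
None of the 4 are reached.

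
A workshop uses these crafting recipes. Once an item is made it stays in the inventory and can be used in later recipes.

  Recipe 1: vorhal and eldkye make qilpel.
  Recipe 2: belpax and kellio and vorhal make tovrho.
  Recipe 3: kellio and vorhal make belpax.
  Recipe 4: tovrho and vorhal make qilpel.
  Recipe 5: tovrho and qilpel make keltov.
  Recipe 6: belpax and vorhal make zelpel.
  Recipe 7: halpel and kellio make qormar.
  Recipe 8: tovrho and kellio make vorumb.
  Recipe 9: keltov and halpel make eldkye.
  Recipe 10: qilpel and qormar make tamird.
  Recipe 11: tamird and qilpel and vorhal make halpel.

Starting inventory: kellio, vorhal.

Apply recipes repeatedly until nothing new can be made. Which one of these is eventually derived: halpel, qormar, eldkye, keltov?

Using Recipe 3, kellio and vorhal make belpax.
belpax and kellio and vorhal → tovrho (Recipe 2).
Using Recipe 4, tovrho and vorhal make qilpel.
Using Recipe 5, tovrho and qilpel make keltov.
qormar would need halpel and kellio (Recipe 7), but halpel is never obtained. eldkye would need keltov and halpel (Recipe 9), but halpel is never obtained. halpel would need tamird, qilpel, and vorhal (Recipe 11), but tamird is never obtained.

keltov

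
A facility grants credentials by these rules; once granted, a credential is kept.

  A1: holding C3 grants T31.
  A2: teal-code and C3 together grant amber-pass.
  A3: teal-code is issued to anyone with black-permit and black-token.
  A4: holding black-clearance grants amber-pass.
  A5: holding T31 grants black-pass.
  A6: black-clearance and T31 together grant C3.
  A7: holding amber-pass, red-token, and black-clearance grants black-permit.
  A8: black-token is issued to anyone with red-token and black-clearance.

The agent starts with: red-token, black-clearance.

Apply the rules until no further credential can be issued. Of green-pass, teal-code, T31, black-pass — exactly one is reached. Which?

teal-code

Holding red-token and black-clearance grants black-token (A8).
Holding black-clearance grants amber-pass (A4).
Holding amber-pass, red-token, and black-clearance grants black-permit (A7).
Holding black-permit and black-token grants teal-code (A3).
black-pass would need T31 (A5), but T31 is never granted. No rule produces green-pass, and it is not given. T31 would need C3 (A1), but C3 is never granted.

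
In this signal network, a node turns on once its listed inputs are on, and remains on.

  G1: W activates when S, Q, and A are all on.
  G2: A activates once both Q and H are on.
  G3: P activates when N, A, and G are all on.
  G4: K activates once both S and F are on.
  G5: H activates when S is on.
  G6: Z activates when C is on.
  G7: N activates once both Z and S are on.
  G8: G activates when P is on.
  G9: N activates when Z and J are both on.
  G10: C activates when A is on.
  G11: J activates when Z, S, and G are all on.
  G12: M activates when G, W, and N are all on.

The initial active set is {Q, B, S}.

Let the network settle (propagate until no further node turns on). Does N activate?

S is on, so H activates (G5).
G2: Q and H on → A on.
G10: A on → C on.
C is on, so Z activates (G6).
Z and S are on, so N activates (G7).

Yes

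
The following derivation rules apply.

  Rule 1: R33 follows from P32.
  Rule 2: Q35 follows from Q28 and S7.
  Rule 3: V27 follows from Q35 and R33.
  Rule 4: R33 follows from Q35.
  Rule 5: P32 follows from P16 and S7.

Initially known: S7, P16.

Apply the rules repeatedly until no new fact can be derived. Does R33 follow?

From P16 and S7, Rule 5 gives P32.
P32 holds, so R33 follows (Rule 1).

Yes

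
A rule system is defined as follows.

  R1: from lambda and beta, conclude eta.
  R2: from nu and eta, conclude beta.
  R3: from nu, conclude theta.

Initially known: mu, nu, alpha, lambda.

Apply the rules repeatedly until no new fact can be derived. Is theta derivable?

nu holds, so theta follows (R3).

Yes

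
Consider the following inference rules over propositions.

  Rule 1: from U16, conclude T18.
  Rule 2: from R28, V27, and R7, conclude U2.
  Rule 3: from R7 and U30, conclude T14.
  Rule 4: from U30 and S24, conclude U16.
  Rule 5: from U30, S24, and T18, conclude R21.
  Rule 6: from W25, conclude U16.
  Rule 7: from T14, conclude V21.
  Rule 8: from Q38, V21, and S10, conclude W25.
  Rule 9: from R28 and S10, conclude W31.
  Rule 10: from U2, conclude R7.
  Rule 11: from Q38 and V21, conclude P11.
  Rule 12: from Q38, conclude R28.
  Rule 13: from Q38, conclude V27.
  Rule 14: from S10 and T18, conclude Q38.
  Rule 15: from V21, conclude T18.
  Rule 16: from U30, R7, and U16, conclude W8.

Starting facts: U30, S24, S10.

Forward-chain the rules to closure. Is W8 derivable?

No

W8 would need U30, R7, and U16 (Rule 16), but R7 is never established.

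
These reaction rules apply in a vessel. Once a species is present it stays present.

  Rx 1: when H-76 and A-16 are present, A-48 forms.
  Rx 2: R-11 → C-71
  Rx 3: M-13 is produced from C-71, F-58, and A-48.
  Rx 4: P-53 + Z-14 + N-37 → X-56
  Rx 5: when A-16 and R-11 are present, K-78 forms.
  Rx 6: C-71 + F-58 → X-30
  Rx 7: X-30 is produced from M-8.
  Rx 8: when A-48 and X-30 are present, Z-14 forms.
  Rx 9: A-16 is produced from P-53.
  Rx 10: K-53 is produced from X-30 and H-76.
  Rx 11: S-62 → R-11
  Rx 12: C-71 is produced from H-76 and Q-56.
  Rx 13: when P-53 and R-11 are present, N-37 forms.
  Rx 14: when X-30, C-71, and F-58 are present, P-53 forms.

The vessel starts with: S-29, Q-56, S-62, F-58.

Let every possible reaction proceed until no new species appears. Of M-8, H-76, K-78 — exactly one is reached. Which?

K-78

S-62 present → R-11 forms (Rx 11).
R-11 present → C-71 forms (Rx 2).
C-71 and F-58 present → X-30 forms (Rx 6).
X-30, C-71, and F-58 present → P-53 forms (Rx 14).
P-53 present → A-16 forms (Rx 9).
A-16 and R-11 present → K-78 forms (Rx 5).
No rule produces M-8, and it is not given. No rule produces H-76, and it is not given.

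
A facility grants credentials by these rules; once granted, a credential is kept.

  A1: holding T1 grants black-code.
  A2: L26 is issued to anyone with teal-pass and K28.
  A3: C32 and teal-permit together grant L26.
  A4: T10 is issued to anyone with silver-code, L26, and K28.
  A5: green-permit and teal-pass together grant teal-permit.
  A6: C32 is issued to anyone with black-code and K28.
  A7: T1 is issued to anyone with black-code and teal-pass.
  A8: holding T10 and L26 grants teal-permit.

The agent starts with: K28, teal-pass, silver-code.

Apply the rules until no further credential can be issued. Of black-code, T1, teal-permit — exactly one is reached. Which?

Holding teal-pass and K28 grants L26 (A2).
Holding silver-code, L26, and K28 grants T10 (A4).
Holding T10 and L26 grants teal-permit (A8).
black-code would need T1 (A1), but T1 is never granted. T1 would need black-code and teal-pass (A7), but black-code is never granted.

teal-permit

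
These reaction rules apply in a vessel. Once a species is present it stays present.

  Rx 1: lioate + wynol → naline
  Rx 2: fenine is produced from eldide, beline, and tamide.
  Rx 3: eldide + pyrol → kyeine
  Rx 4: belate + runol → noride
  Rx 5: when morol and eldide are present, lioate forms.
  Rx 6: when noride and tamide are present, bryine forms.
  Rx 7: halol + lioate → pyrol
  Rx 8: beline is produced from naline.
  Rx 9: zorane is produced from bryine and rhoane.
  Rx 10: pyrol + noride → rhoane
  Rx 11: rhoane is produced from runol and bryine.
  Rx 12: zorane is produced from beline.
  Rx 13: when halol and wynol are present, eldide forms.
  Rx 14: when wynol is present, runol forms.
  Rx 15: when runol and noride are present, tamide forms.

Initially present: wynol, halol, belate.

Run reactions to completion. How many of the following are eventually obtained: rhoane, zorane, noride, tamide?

4

wynol present → runol forms (Rx 14).
belate and runol present → noride forms (Rx 4).
runol and noride present → tamide forms (Rx 15).
noride and tamide present → bryine forms (Rx 6).
runol and bryine present → rhoane forms (Rx 11).
bryine and rhoane present → zorane forms (Rx 9).
rhoane: reached.
zorane: reached.
noride: reached.
tamide: reached.
All 4 are reached.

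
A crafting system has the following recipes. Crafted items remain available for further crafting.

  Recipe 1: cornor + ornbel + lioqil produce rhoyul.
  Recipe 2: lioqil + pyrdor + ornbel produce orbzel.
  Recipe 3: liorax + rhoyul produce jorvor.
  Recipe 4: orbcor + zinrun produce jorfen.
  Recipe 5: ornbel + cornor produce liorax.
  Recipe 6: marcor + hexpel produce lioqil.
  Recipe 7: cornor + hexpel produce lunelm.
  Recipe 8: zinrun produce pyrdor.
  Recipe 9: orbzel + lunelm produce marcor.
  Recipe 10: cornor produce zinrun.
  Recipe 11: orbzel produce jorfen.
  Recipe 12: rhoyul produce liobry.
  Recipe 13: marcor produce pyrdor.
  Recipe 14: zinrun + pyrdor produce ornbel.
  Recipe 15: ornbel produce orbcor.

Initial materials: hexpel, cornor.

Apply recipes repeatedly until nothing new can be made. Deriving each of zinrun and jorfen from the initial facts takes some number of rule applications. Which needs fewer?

zinrun

zinrun: Using Recipe 10, cornor makes zinrun. [1 rule application]
jorfen: Using Recipe 10, cornor makes zinrun. zinrun → pyrdor (Recipe 8). Using Recipe 14, zinrun and pyrdor make ornbel. ornbel → orbcor (Recipe 15). orbcor + zinrun → jorfen (Recipe 4). [5 rule applications]
zinrun needs fewer.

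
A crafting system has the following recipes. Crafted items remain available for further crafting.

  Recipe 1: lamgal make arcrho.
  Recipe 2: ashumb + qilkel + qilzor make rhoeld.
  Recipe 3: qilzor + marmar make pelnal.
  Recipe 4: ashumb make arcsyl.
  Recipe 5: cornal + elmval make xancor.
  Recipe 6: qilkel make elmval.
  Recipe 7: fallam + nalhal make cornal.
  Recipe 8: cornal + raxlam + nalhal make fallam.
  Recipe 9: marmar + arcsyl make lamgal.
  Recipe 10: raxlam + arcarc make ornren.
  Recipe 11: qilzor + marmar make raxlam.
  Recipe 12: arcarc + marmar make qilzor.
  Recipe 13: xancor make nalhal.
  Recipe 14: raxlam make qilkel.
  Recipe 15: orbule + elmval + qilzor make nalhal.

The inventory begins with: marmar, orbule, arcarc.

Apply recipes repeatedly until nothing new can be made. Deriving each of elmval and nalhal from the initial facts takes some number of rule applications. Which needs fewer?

elmval: Using Recipe 12, arcarc and marmar make qilzor. Using Recipe 11, qilzor and marmar make raxlam. Using Recipe 14, raxlam makes qilkel. Using Recipe 6, qilkel makes elmval. [4 rule applications]
nalhal: arcarc + marmar → qilzor (Recipe 12). Using Recipe 11, qilzor and marmar make raxlam. Using Recipe 14, raxlam makes qilkel. qilkel → elmval (Recipe 6). Using Recipe 15, orbule, elmval, and qilzor make nalhal. [5 rule applications]
elmval needs fewer.

elmval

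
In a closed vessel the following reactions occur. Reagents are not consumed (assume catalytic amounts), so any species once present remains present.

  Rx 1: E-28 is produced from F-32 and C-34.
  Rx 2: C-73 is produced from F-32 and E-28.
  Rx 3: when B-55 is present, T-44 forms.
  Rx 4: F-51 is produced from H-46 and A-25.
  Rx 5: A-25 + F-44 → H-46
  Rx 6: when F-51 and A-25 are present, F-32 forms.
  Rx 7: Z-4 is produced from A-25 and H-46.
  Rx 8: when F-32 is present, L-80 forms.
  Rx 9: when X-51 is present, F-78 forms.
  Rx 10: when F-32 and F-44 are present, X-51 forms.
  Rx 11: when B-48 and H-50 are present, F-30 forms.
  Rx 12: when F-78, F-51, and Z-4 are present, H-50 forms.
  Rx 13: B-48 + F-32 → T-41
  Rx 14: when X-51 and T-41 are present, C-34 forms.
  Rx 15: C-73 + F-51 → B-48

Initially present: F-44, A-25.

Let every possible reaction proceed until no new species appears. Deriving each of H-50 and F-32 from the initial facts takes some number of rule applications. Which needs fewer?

F-32: A-25 and F-44 present → H-46 forms (Rx 5). H-46 and A-25 present → F-51 forms (Rx 4). F-51 and A-25 present → F-32 forms (Rx 6). [3 rule applications]
H-50: A-25 and F-44 present → H-46 forms (Rx 5). H-46 and A-25 present → F-51 forms (Rx 4). A-25 and H-46 present → Z-4 forms (Rx 7). F-51 and A-25 present → F-32 forms (Rx 6). F-32 and F-44 present → X-51 forms (Rx 10). X-51 present → F-78 forms (Rx 9). F-78, F-51, and Z-4 present → H-50 forms (Rx 12). [7 rule applications]
F-32 needs fewer.

F-32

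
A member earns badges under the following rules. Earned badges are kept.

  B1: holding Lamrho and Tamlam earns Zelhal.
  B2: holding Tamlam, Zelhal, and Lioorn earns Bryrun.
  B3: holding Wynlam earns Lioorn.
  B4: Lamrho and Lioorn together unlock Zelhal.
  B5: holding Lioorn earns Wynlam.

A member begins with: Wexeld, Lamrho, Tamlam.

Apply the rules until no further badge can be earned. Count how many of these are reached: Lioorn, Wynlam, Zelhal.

With Lamrho and Tamlam, Zelhal is earned (B1).
Lioorn would need Wynlam (B3), but Wynlam is never earned.
Wynlam would need Lioorn (B5), but Lioorn is never earned.
Zelhal: reached.
Reached: Zelhal — 1 of the 3.

1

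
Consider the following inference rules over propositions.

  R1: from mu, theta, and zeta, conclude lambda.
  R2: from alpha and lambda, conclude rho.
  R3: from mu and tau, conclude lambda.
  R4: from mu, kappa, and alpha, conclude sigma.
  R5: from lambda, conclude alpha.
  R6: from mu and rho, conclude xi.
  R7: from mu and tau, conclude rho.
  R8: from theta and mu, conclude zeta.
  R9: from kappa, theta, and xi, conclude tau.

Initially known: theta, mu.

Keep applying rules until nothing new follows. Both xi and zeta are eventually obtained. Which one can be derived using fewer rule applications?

zeta: From theta and mu, R8 gives zeta. [1 rule application]
xi: From theta and mu, R8 gives zeta. From mu, theta, and zeta, R1 gives lambda. lambda holds, so alpha follows (R5). alpha and lambda hold, so rho follows (R2). mu and rho hold, so xi follows (R6). [5 rule applications]
zeta needs fewer.

zeta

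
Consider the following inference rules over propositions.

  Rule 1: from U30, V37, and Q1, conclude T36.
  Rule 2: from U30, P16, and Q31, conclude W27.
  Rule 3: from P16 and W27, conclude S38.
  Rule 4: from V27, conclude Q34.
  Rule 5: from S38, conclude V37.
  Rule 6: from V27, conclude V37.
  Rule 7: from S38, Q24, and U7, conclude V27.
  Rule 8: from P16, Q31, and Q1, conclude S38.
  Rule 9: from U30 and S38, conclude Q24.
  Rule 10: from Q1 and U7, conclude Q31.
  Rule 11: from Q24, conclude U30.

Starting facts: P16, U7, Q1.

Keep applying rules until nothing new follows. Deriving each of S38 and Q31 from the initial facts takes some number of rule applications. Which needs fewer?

Q31

Q31: From Q1 and U7, Rule 10 gives Q31. [1 rule application]
S38: From Q1 and U7, Rule 10 gives Q31. P16, Q31, and Q1 hold, so S38 follows (Rule 8). [2 rule applications]
Q31 needs fewer.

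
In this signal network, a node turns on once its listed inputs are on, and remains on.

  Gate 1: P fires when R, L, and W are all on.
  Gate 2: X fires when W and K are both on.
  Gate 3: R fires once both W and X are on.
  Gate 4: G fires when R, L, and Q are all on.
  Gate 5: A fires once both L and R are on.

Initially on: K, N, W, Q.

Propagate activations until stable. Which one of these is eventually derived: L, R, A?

R

Gate 2: W and K on → X on.
W and X are on, so R fires (Gate 3).
A would need L and R (Gate 5), but L never turns on. No rule produces L, and it is not given.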